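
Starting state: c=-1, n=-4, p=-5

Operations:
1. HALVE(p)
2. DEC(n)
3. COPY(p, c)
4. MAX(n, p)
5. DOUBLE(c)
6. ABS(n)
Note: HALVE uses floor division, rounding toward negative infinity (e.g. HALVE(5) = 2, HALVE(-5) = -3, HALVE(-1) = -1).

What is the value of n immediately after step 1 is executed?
n = -4

Tracing n through execution:
Initial: n = -4
After step 1 (HALVE(p)): n = -4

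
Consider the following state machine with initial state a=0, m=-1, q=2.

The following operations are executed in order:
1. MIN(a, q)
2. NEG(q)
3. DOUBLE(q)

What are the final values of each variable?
{a: 0, m: -1, q: -4}

Step-by-step execution:
Initial: a=0, m=-1, q=2
After step 1 (MIN(a, q)): a=0, m=-1, q=2
After step 2 (NEG(q)): a=0, m=-1, q=-2
After step 3 (DOUBLE(q)): a=0, m=-1, q=-4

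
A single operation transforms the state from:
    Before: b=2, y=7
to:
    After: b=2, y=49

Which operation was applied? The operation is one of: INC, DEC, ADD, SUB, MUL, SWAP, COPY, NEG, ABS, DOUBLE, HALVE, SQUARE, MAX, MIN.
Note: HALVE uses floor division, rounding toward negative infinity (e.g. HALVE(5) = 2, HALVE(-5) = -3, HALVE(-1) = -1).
SQUARE(y)

Analyzing the change:
Before: b=2, y=7
After: b=2, y=49
Variable y changed from 7 to 49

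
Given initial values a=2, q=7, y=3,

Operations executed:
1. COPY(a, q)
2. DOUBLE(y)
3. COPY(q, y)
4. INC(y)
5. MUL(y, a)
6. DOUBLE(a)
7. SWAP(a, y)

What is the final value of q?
q = 6

Tracing execution:
Step 1: COPY(a, q) → q = 7
Step 2: DOUBLE(y) → q = 7
Step 3: COPY(q, y) → q = 6
Step 4: INC(y) → q = 6
Step 5: MUL(y, a) → q = 6
Step 6: DOUBLE(a) → q = 6
Step 7: SWAP(a, y) → q = 6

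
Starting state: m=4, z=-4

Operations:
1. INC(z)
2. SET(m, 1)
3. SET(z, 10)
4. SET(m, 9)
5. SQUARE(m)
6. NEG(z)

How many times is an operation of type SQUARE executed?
1

Counting SQUARE operations:
Step 5: SQUARE(m) ← SQUARE
Total: 1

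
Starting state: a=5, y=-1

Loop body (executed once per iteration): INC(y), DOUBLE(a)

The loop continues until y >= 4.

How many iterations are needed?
5

Tracing iterations:
Initial: a=5, y=-1
After iteration 1: a=10, y=0
After iteration 2: a=20, y=1
After iteration 3: a=40, y=2
After iteration 4: a=80, y=3
After iteration 5: a=160, y=4
y >= 4 now holds, so the loop exits after 5 iterations.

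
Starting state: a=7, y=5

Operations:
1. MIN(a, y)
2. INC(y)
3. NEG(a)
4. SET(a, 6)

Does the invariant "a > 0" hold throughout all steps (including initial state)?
No, violated after step 3

The invariant is violated after step 3.

State at each step:
Initial: a=7, y=5
After step 1: a=5, y=5
After step 2: a=5, y=6
After step 3: a=-5, y=6
After step 4: a=6, y=6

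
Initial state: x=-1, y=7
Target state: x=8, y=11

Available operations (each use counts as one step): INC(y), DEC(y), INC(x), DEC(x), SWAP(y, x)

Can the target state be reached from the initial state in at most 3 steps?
No

The target state cannot be reached within 3 steps.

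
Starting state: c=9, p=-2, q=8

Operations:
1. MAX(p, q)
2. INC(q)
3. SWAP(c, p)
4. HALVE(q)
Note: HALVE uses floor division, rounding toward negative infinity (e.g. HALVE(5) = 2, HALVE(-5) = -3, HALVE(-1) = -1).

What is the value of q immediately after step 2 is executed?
q = 9

Tracing q through execution:
Initial: q = 8
After step 1 (MAX(p, q)): q = 8
After step 2 (INC(q)): q = 9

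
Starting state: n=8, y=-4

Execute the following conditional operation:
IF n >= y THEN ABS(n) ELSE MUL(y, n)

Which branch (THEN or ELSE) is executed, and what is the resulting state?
Branch: THEN, Final state: n=8, y=-4

Evaluating condition: n >= y
n = 8, y = -4
Condition is True, so THEN branch executes
After ABS(n): n=8, y=-4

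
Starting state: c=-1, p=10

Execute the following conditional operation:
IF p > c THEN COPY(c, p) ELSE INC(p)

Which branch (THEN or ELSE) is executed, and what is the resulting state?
Branch: THEN, Final state: c=10, p=10

Evaluating condition: p > c
p = 10, c = -1
Condition is True, so THEN branch executes
After COPY(c, p): c=10, p=10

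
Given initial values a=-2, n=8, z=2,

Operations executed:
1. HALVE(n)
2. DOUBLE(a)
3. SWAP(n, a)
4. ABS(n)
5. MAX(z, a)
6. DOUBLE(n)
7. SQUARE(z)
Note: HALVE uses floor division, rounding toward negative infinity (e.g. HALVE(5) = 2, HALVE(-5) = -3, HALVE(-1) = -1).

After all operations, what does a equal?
a = 4

Tracing execution:
Step 1: HALVE(n) → a = -2
Step 2: DOUBLE(a) → a = -4
Step 3: SWAP(n, a) → a = 4
Step 4: ABS(n) → a = 4
Step 5: MAX(z, a) → a = 4
Step 6: DOUBLE(n) → a = 4
Step 7: SQUARE(z) → a = 4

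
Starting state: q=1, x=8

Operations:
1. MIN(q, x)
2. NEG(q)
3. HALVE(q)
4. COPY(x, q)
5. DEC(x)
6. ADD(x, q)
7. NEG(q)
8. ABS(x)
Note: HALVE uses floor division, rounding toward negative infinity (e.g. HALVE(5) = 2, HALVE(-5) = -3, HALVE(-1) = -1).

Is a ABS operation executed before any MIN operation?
No

First ABS: step 8
First MIN: step 1
Since 8 > 1, MIN comes first.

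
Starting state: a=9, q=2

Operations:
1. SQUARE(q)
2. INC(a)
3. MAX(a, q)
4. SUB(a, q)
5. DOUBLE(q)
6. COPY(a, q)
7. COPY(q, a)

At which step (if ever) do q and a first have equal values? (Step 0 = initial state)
Step 6

q and a first become equal after step 6.

Comparing values at each step:
Initial: q=2, a=9
After step 1: q=4, a=9
After step 2: q=4, a=10
After step 3: q=4, a=10
After step 4: q=4, a=6
After step 5: q=8, a=6
After step 6: q=8, a=8 ← equal!
After step 7: q=8, a=8 ← equal!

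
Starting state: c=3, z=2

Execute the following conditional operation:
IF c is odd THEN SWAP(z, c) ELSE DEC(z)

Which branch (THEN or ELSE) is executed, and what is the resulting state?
Branch: THEN, Final state: c=2, z=3

Evaluating condition: c is odd
Condition is True, so THEN branch executes
After SWAP(z, c): c=2, z=3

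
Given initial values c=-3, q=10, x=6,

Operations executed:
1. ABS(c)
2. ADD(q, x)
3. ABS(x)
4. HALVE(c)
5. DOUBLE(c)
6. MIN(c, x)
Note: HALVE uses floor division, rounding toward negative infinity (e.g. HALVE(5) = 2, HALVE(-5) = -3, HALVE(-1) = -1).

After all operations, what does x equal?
x = 6

Tracing execution:
Step 1: ABS(c) → x = 6
Step 2: ADD(q, x) → x = 6
Step 3: ABS(x) → x = 6
Step 4: HALVE(c) → x = 6
Step 5: DOUBLE(c) → x = 6
Step 6: MIN(c, x) → x = 6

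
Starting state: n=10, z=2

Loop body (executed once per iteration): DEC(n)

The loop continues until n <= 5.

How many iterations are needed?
5

Tracing iterations:
Initial: n=10, z=2
After iteration 1: n=9, z=2
After iteration 2: n=8, z=2
After iteration 3: n=7, z=2
After iteration 4: n=6, z=2
After iteration 5: n=5, z=2
n <= 5 now holds, so the loop exits after 5 iterations.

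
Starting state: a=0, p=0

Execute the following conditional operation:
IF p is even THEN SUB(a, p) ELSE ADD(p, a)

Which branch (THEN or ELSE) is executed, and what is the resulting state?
Branch: THEN, Final state: a=0, p=0

Evaluating condition: p is even
Condition is True, so THEN branch executes
After SUB(a, p): a=0, p=0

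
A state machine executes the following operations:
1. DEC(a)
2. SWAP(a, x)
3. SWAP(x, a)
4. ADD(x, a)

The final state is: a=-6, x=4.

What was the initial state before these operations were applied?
a=-5, x=10

Working backwards:
Final state: a=-6, x=4
Before step 4 (ADD(x, a)): a=-6, x=10
Before step 3 (SWAP(x, a)): a=10, x=-6
Before step 2 (SWAP(a, x)): a=-6, x=10
Before step 1 (DEC(a)): a=-5, x=10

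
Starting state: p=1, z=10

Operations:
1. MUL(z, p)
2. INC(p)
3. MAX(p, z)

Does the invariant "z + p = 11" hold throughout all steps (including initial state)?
No, violated after step 2

The invariant is violated after step 2.

State at each step:
Initial: p=1, z=10
After step 1: p=1, z=10
After step 2: p=2, z=10
After step 3: p=10, z=10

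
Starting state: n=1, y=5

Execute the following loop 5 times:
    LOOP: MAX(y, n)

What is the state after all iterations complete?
n=1, y=5

Iteration trace:
Start: n=1, y=5
After iteration 1: n=1, y=5
After iteration 2: n=1, y=5
After iteration 3: n=1, y=5
After iteration 4: n=1, y=5
After iteration 5: n=1, y=5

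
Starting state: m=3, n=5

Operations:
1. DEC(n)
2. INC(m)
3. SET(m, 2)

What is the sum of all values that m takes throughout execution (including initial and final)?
12

Values of m at each step:
Initial: m = 3
After step 1: m = 3
After step 2: m = 4
After step 3: m = 2
Sum = 3 + 3 + 4 + 2 = 12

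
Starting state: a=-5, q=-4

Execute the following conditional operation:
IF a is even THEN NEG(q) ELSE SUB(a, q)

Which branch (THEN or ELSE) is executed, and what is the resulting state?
Branch: ELSE, Final state: a=-1, q=-4

Evaluating condition: a is even
Condition is False, so ELSE branch executes
After SUB(a, q): a=-1, q=-4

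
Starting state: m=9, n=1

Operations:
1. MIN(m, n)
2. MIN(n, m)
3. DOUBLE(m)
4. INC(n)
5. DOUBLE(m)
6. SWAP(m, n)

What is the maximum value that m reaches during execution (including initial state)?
9

Values of m at each step:
Initial: m = 9 ← maximum
After step 1: m = 1
After step 2: m = 1
After step 3: m = 2
After step 4: m = 2
After step 5: m = 4
After step 6: m = 2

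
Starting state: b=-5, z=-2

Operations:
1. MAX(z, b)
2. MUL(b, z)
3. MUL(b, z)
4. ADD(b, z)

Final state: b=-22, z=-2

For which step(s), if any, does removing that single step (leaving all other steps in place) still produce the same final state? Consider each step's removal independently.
Step(s) 1

Testing removal of each single step:
Without step 1: final = b=-22, z=-2 (same)
Without step 2: final = b=8, z=-2 (different)
Without step 3: final = b=8, z=-2 (different)
Without step 4: final = b=-20, z=-2 (different)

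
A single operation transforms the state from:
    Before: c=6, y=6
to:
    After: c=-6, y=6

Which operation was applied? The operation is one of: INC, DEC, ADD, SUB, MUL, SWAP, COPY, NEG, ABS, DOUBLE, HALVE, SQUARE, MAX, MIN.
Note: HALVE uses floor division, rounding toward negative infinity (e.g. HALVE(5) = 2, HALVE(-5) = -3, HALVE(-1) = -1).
NEG(c)

Analyzing the change:
Before: c=6, y=6
After: c=-6, y=6
Variable c changed from 6 to -6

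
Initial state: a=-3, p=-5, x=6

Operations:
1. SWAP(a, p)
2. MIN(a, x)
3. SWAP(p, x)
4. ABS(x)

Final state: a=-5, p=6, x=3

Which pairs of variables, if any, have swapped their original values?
None

Comparing initial and final values:
p: -5 → 6
x: 6 → 3
a: -3 → -5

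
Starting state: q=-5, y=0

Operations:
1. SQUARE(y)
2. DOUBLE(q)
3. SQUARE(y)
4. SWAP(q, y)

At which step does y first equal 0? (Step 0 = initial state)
Step 0

Tracing y:
Initial: y = 0 ← first occurrence
After step 1: y = 0
After step 2: y = 0
After step 3: y = 0
After step 4: y = -10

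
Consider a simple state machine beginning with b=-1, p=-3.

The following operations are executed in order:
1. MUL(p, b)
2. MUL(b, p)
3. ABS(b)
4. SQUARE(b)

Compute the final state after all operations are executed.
{b: 9, p: 3}

Step-by-step execution:
Initial: b=-1, p=-3
After step 1 (MUL(p, b)): b=-1, p=3
After step 2 (MUL(b, p)): b=-3, p=3
After step 3 (ABS(b)): b=3, p=3
After step 4 (SQUARE(b)): b=9, p=3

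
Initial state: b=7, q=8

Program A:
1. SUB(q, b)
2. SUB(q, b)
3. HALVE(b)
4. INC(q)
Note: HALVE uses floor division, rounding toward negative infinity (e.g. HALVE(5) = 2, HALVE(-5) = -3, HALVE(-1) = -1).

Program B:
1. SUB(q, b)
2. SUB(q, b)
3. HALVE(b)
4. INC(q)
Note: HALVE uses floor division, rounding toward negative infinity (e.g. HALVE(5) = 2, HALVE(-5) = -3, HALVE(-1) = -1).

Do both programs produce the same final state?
Yes

Program A final state: b=3, q=-5
Program B final state: b=3, q=-5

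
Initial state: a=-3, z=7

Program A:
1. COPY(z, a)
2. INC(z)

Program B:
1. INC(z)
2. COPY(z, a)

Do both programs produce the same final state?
No

Program A final state: a=-3, z=-2
Program B final state: a=-3, z=-3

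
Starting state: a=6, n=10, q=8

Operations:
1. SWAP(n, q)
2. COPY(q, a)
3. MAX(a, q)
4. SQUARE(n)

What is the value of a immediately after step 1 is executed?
a = 6

Tracing a through execution:
Initial: a = 6
After step 1 (SWAP(n, q)): a = 6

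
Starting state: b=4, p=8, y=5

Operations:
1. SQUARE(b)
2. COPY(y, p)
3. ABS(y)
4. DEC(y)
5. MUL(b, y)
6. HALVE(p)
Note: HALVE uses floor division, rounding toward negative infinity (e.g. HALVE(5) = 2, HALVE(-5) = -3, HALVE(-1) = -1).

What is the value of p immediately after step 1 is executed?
p = 8

Tracing p through execution:
Initial: p = 8
After step 1 (SQUARE(b)): p = 8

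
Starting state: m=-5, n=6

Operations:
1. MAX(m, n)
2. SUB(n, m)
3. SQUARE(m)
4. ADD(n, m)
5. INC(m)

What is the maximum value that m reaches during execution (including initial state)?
37

Values of m at each step:
Initial: m = -5
After step 1: m = 6
After step 2: m = 6
After step 3: m = 36
After step 4: m = 36
After step 5: m = 37 ← maximum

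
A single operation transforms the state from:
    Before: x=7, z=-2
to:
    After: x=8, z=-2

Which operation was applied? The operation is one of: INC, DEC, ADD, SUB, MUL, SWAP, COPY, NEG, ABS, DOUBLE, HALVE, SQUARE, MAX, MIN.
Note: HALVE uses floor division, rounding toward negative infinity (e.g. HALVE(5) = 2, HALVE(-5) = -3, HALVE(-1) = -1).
INC(x)

Analyzing the change:
Before: x=7, z=-2
After: x=8, z=-2
Variable x changed from 7 to 8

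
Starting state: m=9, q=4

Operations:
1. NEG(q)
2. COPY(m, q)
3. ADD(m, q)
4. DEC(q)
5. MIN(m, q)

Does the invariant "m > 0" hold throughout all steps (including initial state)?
No, violated after step 2

The invariant is violated after step 2.

State at each step:
Initial: m=9, q=4
After step 1: m=9, q=-4
After step 2: m=-4, q=-4
After step 3: m=-8, q=-4
After step 4: m=-8, q=-5
After step 5: m=-8, q=-5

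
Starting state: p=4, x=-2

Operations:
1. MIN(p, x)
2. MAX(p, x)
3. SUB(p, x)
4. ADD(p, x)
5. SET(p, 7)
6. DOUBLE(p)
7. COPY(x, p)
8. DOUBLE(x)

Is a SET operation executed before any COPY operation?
Yes

First SET: step 5
First COPY: step 7
Since 5 < 7, SET comes first.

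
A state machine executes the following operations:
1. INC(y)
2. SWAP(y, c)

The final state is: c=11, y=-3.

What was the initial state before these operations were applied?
c=-3, y=10

Working backwards:
Final state: c=11, y=-3
Before step 2 (SWAP(y, c)): c=-3, y=11
Before step 1 (INC(y)): c=-3, y=10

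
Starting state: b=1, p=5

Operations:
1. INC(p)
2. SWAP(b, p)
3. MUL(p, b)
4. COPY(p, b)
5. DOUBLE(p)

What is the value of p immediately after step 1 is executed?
p = 6

Tracing p through execution:
Initial: p = 5
After step 1 (INC(p)): p = 6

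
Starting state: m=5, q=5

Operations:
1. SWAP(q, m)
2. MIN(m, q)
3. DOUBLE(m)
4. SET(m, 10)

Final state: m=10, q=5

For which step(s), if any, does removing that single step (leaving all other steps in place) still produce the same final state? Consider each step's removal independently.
Step(s) 1, 2, 3, 4

Testing removal of each single step:
Without step 1: final = m=10, q=5 (same)
Without step 2: final = m=10, q=5 (same)
Without step 3: final = m=10, q=5 (same)
Without step 4: final = m=10, q=5 (same)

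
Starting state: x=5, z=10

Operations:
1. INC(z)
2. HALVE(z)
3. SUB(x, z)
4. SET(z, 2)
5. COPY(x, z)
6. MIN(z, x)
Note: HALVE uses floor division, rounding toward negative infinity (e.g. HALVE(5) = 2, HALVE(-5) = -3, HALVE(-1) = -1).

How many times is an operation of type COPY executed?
1

Counting COPY operations:
Step 5: COPY(x, z) ← COPY
Total: 1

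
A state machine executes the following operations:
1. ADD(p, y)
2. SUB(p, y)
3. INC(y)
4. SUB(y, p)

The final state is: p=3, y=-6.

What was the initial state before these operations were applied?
p=3, y=-4

Working backwards:
Final state: p=3, y=-6
Before step 4 (SUB(y, p)): p=3, y=-3
Before step 3 (INC(y)): p=3, y=-4
Before step 2 (SUB(p, y)): p=-1, y=-4
Before step 1 (ADD(p, y)): p=3, y=-4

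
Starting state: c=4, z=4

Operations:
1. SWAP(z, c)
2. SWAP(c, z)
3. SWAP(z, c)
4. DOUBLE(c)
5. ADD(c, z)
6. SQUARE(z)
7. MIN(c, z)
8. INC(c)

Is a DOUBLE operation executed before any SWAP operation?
No

First DOUBLE: step 4
First SWAP: step 1
Since 4 > 1, SWAP comes first.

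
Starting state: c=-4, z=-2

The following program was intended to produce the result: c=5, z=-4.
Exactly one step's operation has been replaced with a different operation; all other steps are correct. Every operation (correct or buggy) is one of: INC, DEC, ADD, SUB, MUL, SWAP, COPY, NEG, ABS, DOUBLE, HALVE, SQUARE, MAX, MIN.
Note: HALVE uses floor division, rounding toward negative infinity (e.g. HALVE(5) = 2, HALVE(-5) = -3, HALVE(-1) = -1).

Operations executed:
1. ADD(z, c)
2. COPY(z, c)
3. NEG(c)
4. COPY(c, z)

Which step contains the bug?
Step 4

Trace with buggy code:
Initial: c=-4, z=-2
After step 1: c=-4, z=-6
After step 2: c=-4, z=-4
After step 3: c=4, z=-4
After step 4: c=-4, z=-4
Actual final c=-4, z=-4 ≠ expected c=5, z=-4.
Step 4 is the only position where a single-operation replacement can produce the expected result.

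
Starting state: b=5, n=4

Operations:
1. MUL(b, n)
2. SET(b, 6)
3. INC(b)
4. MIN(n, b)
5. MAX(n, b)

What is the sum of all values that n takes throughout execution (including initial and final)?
27

Values of n at each step:
Initial: n = 4
After step 1: n = 4
After step 2: n = 4
After step 3: n = 4
After step 4: n = 4
After step 5: n = 7
Sum = 4 + 4 + 4 + 4 + 4 + 7 = 27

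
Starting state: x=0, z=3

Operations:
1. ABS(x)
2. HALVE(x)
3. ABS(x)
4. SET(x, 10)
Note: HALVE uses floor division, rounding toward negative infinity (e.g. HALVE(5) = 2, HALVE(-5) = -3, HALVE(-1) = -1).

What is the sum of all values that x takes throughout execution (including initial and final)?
10

Values of x at each step:
Initial: x = 0
After step 1: x = 0
After step 2: x = 0
After step 3: x = 0
After step 4: x = 10
Sum = 0 + 0 + 0 + 0 + 10 = 10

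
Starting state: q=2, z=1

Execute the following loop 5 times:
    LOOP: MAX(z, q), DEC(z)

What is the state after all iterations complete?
q=2, z=1

Iteration trace:
Start: q=2, z=1
After iteration 1: q=2, z=1
After iteration 2: q=2, z=1
After iteration 3: q=2, z=1
After iteration 4: q=2, z=1
After iteration 5: q=2, z=1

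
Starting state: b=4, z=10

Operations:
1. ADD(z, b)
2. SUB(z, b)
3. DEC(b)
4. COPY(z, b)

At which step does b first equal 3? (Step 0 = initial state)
Step 3

Tracing b:
Initial: b = 4
After step 1: b = 4
After step 2: b = 4
After step 3: b = 3 ← first occurrence
After step 4: b = 3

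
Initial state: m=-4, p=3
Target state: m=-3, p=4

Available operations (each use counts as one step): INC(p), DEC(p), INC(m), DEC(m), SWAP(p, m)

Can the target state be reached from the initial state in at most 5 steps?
Yes

Path (2 steps): INC(p) → INC(m)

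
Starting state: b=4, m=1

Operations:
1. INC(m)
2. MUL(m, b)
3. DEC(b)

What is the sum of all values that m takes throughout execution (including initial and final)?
19

Values of m at each step:
Initial: m = 1
After step 1: m = 2
After step 2: m = 8
After step 3: m = 8
Sum = 1 + 2 + 8 + 8 = 19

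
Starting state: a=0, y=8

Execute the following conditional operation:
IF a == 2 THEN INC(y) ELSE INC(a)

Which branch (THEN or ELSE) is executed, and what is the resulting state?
Branch: ELSE, Final state: a=1, y=8

Evaluating condition: a == 2
a = 0
Condition is False, so ELSE branch executes
After INC(a): a=1, y=8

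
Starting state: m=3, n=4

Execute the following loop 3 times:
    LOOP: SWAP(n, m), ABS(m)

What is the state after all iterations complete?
m=4, n=3

Iteration trace:
Start: m=3, n=4
After iteration 1: m=4, n=3
After iteration 2: m=3, n=4
After iteration 3: m=4, n=3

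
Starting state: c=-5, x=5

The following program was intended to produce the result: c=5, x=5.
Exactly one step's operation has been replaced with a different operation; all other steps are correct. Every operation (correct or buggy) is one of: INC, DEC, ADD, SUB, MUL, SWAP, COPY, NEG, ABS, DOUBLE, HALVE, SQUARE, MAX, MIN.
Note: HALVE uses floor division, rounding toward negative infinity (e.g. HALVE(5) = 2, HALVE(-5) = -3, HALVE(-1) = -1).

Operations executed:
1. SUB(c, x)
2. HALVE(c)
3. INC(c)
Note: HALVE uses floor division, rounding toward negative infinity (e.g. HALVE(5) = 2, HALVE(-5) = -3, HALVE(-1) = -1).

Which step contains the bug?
Step 3

Trace with buggy code:
Initial: c=-5, x=5
After step 1: c=-10, x=5
After step 2: c=-5, x=5
After step 3: c=-4, x=5
Actual final c=-4, x=5 ≠ expected c=5, x=5.
Step 3 is the only position where a single-operation replacement can produce the expected result.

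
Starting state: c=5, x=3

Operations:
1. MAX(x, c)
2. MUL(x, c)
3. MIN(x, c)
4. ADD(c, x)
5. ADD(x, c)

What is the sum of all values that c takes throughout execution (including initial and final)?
40

Values of c at each step:
Initial: c = 5
After step 1: c = 5
After step 2: c = 5
After step 3: c = 5
After step 4: c = 10
After step 5: c = 10
Sum = 5 + 5 + 5 + 5 + 10 + 10 = 40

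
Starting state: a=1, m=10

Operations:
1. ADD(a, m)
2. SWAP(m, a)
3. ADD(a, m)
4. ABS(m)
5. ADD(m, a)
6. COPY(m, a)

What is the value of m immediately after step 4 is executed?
m = 11

Tracing m through execution:
Initial: m = 10
After step 1 (ADD(a, m)): m = 10
After step 2 (SWAP(m, a)): m = 11
After step 3 (ADD(a, m)): m = 11
After step 4 (ABS(m)): m = 11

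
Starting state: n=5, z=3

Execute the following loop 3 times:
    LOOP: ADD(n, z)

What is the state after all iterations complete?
n=14, z=3

Iteration trace:
Start: n=5, z=3
After iteration 1: n=8, z=3
After iteration 2: n=11, z=3
After iteration 3: n=14, z=3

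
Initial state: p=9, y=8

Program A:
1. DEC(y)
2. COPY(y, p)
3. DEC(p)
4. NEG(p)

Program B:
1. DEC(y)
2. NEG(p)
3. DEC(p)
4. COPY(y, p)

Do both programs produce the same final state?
No

Program A final state: p=-8, y=9
Program B final state: p=-10, y=-10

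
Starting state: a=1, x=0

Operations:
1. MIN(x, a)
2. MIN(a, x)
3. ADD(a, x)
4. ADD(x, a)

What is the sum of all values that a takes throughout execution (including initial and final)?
2

Values of a at each step:
Initial: a = 1
After step 1: a = 1
After step 2: a = 0
After step 3: a = 0
After step 4: a = 0
Sum = 1 + 1 + 0 + 0 + 0 = 2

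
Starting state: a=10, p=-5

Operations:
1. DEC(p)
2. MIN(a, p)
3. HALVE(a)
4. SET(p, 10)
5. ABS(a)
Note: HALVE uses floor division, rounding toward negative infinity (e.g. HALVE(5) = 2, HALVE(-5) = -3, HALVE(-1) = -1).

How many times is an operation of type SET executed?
1

Counting SET operations:
Step 4: SET(p, 10) ← SET
Total: 1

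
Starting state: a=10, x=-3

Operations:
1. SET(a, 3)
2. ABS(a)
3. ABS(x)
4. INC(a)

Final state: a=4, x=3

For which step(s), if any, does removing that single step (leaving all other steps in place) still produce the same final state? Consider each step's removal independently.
Step(s) 2

Testing removal of each single step:
Without step 1: final = a=11, x=3 (different)
Without step 2: final = a=4, x=3 (same)
Without step 3: final = a=4, x=-3 (different)
Without step 4: final = a=3, x=3 (different)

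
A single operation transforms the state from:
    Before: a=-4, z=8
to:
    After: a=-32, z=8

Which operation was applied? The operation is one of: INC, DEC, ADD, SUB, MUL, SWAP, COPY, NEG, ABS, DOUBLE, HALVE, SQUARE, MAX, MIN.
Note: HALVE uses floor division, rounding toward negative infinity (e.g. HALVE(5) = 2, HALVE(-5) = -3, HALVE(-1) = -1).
MUL(a, z)

Analyzing the change:
Before: a=-4, z=8
After: a=-32, z=8
Variable a changed from -4 to -32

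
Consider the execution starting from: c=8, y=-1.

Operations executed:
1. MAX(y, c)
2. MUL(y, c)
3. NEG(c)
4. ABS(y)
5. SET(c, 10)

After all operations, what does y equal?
y = 64

Tracing execution:
Step 1: MAX(y, c) → y = 8
Step 2: MUL(y, c) → y = 64
Step 3: NEG(c) → y = 64
Step 4: ABS(y) → y = 64
Step 5: SET(c, 10) → y = 64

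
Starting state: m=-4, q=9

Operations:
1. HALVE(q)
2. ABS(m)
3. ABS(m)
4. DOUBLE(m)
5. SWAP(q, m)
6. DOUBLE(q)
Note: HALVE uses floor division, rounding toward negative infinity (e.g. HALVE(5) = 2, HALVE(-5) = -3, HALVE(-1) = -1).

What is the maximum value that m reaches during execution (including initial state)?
8

Values of m at each step:
Initial: m = -4
After step 1: m = -4
After step 2: m = 4
After step 3: m = 4
After step 4: m = 8 ← maximum
After step 5: m = 4
After step 6: m = 4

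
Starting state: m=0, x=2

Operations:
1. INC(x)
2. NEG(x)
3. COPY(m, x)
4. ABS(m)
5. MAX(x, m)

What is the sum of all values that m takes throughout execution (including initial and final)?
3

Values of m at each step:
Initial: m = 0
After step 1: m = 0
After step 2: m = 0
After step 3: m = -3
After step 4: m = 3
After step 5: m = 3
Sum = 0 + 0 + 0 + -3 + 3 + 3 = 3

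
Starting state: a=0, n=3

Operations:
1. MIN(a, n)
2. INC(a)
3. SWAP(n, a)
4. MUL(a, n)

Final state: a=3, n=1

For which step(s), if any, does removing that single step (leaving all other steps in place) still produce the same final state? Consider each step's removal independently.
Step(s) 1, 4

Testing removal of each single step:
Without step 1: final = a=3, n=1 (same)
Without step 2: final = a=0, n=0 (different)
Without step 3: final = a=3, n=3 (different)
Without step 4: final = a=3, n=1 (same)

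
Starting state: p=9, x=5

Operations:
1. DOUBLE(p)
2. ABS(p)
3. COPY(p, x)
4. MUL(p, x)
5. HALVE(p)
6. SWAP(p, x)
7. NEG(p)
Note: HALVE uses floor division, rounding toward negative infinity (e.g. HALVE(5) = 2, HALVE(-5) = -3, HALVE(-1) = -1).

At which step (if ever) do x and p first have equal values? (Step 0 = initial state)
Step 3

x and p first become equal after step 3.

Comparing values at each step:
Initial: x=5, p=9
After step 1: x=5, p=18
After step 2: x=5, p=18
After step 3: x=5, p=5 ← equal!
After step 4: x=5, p=25
After step 5: x=5, p=12
After step 6: x=12, p=5
After step 7: x=12, p=-5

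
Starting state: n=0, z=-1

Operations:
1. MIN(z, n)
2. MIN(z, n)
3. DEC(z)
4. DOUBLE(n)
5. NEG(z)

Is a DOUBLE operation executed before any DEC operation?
No

First DOUBLE: step 4
First DEC: step 3
Since 4 > 3, DEC comes first.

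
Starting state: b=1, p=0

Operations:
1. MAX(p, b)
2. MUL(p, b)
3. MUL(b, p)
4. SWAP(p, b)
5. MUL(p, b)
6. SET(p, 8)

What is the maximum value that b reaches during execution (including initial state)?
1

Values of b at each step:
Initial: b = 1 ← maximum
After step 1: b = 1
After step 2: b = 1
After step 3: b = 1
After step 4: b = 1
After step 5: b = 1
After step 6: b = 1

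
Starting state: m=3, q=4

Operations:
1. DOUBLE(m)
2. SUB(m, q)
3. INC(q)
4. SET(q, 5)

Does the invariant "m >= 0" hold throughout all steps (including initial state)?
Yes

The invariant holds at every step.

State at each step:
Initial: m=3, q=4
After step 1: m=6, q=4
After step 2: m=2, q=4
After step 3: m=2, q=5
After step 4: m=2, q=5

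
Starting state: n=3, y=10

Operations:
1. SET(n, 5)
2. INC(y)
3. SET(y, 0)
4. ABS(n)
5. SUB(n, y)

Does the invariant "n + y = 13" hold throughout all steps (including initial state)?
No, violated after step 1

The invariant is violated after step 1.

State at each step:
Initial: n=3, y=10
After step 1: n=5, y=10
After step 2: n=5, y=11
After step 3: n=5, y=0
After step 4: n=5, y=0
After step 5: n=5, y=0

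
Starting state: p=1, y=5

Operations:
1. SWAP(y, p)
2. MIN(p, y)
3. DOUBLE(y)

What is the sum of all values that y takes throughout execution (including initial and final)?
9

Values of y at each step:
Initial: y = 5
After step 1: y = 1
After step 2: y = 1
After step 3: y = 2
Sum = 5 + 1 + 1 + 2 = 9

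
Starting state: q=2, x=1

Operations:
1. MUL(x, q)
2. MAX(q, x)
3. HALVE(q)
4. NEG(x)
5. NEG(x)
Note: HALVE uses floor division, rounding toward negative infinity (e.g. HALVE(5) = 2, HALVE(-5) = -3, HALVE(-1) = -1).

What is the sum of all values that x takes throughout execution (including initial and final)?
7

Values of x at each step:
Initial: x = 1
After step 1: x = 2
After step 2: x = 2
After step 3: x = 2
After step 4: x = -2
After step 5: x = 2
Sum = 1 + 2 + 2 + 2 + -2 + 2 = 7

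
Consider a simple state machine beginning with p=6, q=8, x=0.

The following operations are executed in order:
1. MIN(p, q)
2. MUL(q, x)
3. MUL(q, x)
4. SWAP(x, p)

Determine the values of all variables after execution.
{p: 0, q: 0, x: 6}

Step-by-step execution:
Initial: p=6, q=8, x=0
After step 1 (MIN(p, q)): p=6, q=8, x=0
After step 2 (MUL(q, x)): p=6, q=0, x=0
After step 3 (MUL(q, x)): p=6, q=0, x=0
After step 4 (SWAP(x, p)): p=0, q=0, x=6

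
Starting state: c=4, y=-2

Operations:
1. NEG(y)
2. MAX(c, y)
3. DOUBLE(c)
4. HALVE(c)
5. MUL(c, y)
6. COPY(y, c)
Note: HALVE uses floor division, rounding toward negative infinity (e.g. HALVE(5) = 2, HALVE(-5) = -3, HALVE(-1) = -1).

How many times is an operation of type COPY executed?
1

Counting COPY operations:
Step 6: COPY(y, c) ← COPY
Total: 1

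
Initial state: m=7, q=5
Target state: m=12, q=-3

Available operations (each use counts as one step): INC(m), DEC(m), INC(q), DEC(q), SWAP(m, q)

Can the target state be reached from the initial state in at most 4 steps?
No

The target state cannot be reached within 4 steps.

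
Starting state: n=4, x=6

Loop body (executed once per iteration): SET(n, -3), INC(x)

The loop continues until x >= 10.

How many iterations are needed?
4

Tracing iterations:
Initial: n=4, x=6
After iteration 1: n=-3, x=7
After iteration 2: n=-3, x=8
After iteration 3: n=-3, x=9
After iteration 4: n=-3, x=10
x >= 10 now holds, so the loop exits after 4 iterations.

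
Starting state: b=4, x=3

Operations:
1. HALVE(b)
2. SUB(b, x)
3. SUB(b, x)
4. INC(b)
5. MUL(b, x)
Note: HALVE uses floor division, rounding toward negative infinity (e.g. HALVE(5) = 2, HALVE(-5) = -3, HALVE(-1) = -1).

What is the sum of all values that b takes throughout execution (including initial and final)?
-11

Values of b at each step:
Initial: b = 4
After step 1: b = 2
After step 2: b = -1
After step 3: b = -4
After step 4: b = -3
After step 5: b = -9
Sum = 4 + 2 + -1 + -4 + -3 + -9 = -11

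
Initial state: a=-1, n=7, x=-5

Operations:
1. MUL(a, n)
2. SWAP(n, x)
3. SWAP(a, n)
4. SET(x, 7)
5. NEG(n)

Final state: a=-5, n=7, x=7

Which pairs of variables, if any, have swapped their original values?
None

Comparing initial and final values:
n: 7 → 7
a: -1 → -5
x: -5 → 7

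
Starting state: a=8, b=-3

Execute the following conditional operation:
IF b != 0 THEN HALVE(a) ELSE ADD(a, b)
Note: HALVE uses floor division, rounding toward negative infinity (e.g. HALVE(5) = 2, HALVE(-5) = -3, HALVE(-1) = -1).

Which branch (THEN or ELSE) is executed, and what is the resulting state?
Branch: THEN, Final state: a=4, b=-3

Evaluating condition: b != 0
b = -3
Condition is True, so THEN branch executes
After HALVE(a): a=4, b=-3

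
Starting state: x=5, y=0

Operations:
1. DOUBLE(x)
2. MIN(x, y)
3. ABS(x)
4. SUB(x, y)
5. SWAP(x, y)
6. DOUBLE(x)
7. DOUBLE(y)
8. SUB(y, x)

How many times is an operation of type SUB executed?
2

Counting SUB operations:
Step 4: SUB(x, y) ← SUB
Step 8: SUB(y, x) ← SUB
Total: 2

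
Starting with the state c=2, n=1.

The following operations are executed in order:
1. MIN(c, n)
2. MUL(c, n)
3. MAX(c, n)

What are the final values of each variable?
{c: 1, n: 1}

Step-by-step execution:
Initial: c=2, n=1
After step 1 (MIN(c, n)): c=1, n=1
After step 2 (MUL(c, n)): c=1, n=1
After step 3 (MAX(c, n)): c=1, n=1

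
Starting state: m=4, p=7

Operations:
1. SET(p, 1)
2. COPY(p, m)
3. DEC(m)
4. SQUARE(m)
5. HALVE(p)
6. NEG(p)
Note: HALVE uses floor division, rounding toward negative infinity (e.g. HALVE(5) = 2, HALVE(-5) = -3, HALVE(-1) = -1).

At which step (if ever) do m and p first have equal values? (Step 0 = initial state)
Step 2

m and p first become equal after step 2.

Comparing values at each step:
Initial: m=4, p=7
After step 1: m=4, p=1
After step 2: m=4, p=4 ← equal!
After step 3: m=3, p=4
After step 4: m=9, p=4
After step 5: m=9, p=2
After step 6: m=9, p=-2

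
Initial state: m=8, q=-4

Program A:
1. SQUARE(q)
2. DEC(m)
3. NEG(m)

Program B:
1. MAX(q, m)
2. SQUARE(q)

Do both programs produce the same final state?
No

Program A final state: m=-7, q=16
Program B final state: m=8, q=64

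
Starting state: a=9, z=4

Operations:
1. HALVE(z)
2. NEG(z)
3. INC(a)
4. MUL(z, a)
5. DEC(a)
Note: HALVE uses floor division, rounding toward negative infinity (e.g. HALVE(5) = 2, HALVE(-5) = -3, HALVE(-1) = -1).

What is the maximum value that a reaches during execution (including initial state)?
10

Values of a at each step:
Initial: a = 9
After step 1: a = 9
After step 2: a = 9
After step 3: a = 10 ← maximum
After step 4: a = 10
After step 5: a = 9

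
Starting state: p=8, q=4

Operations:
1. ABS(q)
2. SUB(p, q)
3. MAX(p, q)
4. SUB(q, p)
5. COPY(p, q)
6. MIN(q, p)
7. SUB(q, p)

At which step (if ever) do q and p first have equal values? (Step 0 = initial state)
Step 2

q and p first become equal after step 2.

Comparing values at each step:
Initial: q=4, p=8
After step 1: q=4, p=8
After step 2: q=4, p=4 ← equal!
After step 3: q=4, p=4 ← equal!
After step 4: q=0, p=4
After step 5: q=0, p=0 ← equal!
After step 6: q=0, p=0 ← equal!
After step 7: q=0, p=0 ← equal!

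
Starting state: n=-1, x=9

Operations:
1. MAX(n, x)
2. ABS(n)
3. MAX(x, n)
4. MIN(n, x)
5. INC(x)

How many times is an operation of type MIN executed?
1

Counting MIN operations:
Step 4: MIN(n, x) ← MIN
Total: 1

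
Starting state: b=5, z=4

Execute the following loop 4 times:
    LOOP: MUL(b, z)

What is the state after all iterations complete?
b=1280, z=4

Iteration trace:
Start: b=5, z=4
After iteration 1: b=20, z=4
After iteration 2: b=80, z=4
After iteration 3: b=320, z=4
After iteration 4: b=1280, z=4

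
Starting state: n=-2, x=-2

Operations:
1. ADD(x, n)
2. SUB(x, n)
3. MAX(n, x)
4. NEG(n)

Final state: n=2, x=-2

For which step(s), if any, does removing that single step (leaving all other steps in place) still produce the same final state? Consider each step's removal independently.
Step(s) 3

Testing removal of each single step:
Without step 1: final = n=0, x=0 (different)
Without step 2: final = n=2, x=-4 (different)
Without step 3: final = n=2, x=-2 (same)
Without step 4: final = n=-2, x=-2 (different)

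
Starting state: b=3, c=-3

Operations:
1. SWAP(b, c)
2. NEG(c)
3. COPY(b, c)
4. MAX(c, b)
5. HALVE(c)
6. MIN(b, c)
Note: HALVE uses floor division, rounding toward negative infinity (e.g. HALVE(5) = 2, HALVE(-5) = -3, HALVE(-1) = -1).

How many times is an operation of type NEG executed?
1

Counting NEG operations:
Step 2: NEG(c) ← NEG
Total: 1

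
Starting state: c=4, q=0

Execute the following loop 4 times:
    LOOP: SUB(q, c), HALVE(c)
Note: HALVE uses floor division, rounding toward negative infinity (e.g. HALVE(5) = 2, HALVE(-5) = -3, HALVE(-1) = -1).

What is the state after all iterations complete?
c=0, q=-7

Iteration trace:
Start: c=4, q=0
After iteration 1: c=2, q=-4
After iteration 2: c=1, q=-6
After iteration 3: c=0, q=-7
After iteration 4: c=0, q=-7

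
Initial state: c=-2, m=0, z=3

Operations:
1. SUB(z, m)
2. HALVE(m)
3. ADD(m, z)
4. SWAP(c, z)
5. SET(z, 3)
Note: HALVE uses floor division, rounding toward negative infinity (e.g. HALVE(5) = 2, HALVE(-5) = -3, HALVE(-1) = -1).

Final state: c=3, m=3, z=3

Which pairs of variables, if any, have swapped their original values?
None

Comparing initial and final values:
c: -2 → 3
z: 3 → 3
m: 0 → 3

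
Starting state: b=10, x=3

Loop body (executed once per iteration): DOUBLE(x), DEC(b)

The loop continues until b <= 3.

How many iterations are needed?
7

Tracing iterations:
Initial: b=10, x=3
After iteration 1: b=9, x=6
After iteration 2: b=8, x=12
After iteration 3: b=7, x=24
After iteration 4: b=6, x=48
After iteration 5: b=5, x=96
After iteration 6: b=4, x=192
After iteration 7: b=3, x=384
b <= 3 now holds, so the loop exits after 7 iterations.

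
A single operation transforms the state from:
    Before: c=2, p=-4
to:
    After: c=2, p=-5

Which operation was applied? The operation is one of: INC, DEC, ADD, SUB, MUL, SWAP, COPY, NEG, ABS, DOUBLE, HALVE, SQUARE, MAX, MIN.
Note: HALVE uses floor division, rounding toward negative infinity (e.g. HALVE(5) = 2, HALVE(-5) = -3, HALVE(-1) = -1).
DEC(p)

Analyzing the change:
Before: c=2, p=-4
After: c=2, p=-5
Variable p changed from -4 to -5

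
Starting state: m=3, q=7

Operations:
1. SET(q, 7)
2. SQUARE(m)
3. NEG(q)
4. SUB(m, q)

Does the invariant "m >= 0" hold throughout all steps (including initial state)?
Yes

The invariant holds at every step.

State at each step:
Initial: m=3, q=7
After step 1: m=3, q=7
After step 2: m=9, q=7
After step 3: m=9, q=-7
After step 4: m=16, q=-7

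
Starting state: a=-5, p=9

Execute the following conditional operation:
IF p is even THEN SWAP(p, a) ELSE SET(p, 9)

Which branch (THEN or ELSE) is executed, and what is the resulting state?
Branch: ELSE, Final state: a=-5, p=9

Evaluating condition: p is even
Condition is False, so ELSE branch executes
After SET(p, 9): a=-5, p=9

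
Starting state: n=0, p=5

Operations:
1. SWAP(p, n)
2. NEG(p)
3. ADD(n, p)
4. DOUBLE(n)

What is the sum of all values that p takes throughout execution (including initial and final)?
5

Values of p at each step:
Initial: p = 5
After step 1: p = 0
After step 2: p = 0
After step 3: p = 0
After step 4: p = 0
Sum = 5 + 0 + 0 + 0 + 0 = 5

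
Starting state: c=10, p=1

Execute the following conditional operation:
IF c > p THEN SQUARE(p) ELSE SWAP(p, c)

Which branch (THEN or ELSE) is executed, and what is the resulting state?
Branch: THEN, Final state: c=10, p=1

Evaluating condition: c > p
c = 10, p = 1
Condition is True, so THEN branch executes
After SQUARE(p): c=10, p=1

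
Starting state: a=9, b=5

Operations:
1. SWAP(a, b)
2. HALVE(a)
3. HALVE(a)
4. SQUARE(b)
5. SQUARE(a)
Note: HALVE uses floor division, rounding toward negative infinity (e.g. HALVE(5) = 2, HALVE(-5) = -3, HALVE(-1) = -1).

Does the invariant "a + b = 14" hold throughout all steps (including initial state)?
No, violated after step 2

The invariant is violated after step 2.

State at each step:
Initial: a=9, b=5
After step 1: a=5, b=9
After step 2: a=2, b=9
After step 3: a=1, b=9
After step 4: a=1, b=81
After step 5: a=1, b=81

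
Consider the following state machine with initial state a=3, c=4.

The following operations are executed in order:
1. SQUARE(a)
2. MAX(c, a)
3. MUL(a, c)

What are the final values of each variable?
{a: 81, c: 9}

Step-by-step execution:
Initial: a=3, c=4
After step 1 (SQUARE(a)): a=9, c=4
After step 2 (MAX(c, a)): a=9, c=9
After step 3 (MUL(a, c)): a=81, c=9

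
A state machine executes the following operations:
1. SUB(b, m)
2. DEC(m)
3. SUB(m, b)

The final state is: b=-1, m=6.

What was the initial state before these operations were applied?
b=5, m=6

Working backwards:
Final state: b=-1, m=6
Before step 3 (SUB(m, b)): b=-1, m=5
Before step 2 (DEC(m)): b=-1, m=6
Before step 1 (SUB(b, m)): b=5, m=6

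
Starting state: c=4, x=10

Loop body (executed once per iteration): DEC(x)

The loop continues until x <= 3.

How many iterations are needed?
7

Tracing iterations:
Initial: c=4, x=10
After iteration 1: c=4, x=9
After iteration 2: c=4, x=8
After iteration 3: c=4, x=7
After iteration 4: c=4, x=6
After iteration 5: c=4, x=5
After iteration 6: c=4, x=4
After iteration 7: c=4, x=3
x <= 3 now holds, so the loop exits after 7 iterations.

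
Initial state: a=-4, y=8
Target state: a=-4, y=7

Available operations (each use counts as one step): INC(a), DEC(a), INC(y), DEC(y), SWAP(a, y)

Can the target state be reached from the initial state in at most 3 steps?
Yes

Path (1 step): DEC(y)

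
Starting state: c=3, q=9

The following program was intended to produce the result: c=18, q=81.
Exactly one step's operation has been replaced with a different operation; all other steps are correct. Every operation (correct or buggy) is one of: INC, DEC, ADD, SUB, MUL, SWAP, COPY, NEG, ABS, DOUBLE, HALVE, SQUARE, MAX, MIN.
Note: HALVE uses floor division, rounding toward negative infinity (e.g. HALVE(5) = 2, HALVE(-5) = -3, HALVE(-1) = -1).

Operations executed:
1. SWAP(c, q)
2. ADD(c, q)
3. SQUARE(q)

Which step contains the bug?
Step 1

Trace with buggy code:
Initial: c=3, q=9
After step 1: c=9, q=3
After step 2: c=12, q=3
After step 3: c=12, q=9
Actual final c=12, q=9 ≠ expected c=18, q=81.
Step 1 is the only position where a single-operation replacement can produce the expected result.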